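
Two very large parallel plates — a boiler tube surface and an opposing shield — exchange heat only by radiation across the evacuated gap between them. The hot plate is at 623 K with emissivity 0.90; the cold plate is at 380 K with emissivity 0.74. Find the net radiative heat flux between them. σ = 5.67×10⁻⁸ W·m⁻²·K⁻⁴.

q ≈ 5030 W/m²

For two infinite grey parallel plates, q = σ(T₁⁴ − T₂⁴)/(1/ε₁ + 1/ε₂ − 1).
T₁⁴ − T₂⁴ = 1.506×10¹¹ − 2.085×10¹⁰ = 1.298×10¹¹ K⁴.
1/ε₁ + 1/ε₂ − 1 = 1.111 + 1.351 − 1 = 1.462.
q = 5.67×10⁻⁸ × 1.298×10¹¹ / 1.462.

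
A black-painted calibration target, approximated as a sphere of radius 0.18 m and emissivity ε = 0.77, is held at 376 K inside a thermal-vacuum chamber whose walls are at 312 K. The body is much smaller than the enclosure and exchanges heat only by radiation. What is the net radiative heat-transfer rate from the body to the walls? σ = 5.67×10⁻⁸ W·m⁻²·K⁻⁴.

P_net ≈ 187 W

For a small grey body in a large enclosure: P_net = εσA(T_body⁴ − T_wall⁴).
A = 4πr² = 0.4072 m²; T_body⁴ − T_wall⁴ = 1.999×10¹⁰ − 9.476×10⁹ = 1.051×10¹⁰ K⁴.
|P_net| = 0.77·5.67×10⁻⁸·0.4072·1.051×10¹⁰.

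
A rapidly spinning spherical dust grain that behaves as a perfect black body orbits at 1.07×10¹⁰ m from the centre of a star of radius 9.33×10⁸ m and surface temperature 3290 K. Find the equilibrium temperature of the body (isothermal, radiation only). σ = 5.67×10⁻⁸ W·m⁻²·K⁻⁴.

T ≈ 687 K

The star's surface emits σT_*⁴; at distance d the flux is S = σT_*⁴(R_*/d)².
S = 5.67×10⁻⁸·(3290)⁴·(9.33×10⁸/1.07×10¹⁰)² = 50510 W/m².
For an isothermal sphere T⁴ = (1−a)S/(4σ) = 2.227×10¹¹ K⁴.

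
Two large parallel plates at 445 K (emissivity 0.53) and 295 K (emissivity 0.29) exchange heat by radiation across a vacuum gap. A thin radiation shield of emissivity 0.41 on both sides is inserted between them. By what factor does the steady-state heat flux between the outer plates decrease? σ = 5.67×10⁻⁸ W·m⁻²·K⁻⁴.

factor ≈ 1.89

Without shield: q₀ = σΔ(T⁴)/(1/ε₁+1/ε₂−1) with denominator 4.335.
With shield the two gaps are in series; the resistances add: (1/ε₁+1/ε_s−1)+(1/ε_s+1/ε₂−1) = 3.326+4.887 = 8.213.
Heat-flux ratio q₀/q = 8.213/4.335.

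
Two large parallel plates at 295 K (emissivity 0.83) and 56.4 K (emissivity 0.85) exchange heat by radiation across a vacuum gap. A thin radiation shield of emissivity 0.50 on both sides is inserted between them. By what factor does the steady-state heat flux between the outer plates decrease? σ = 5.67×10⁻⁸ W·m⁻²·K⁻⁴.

factor ≈ 3.17

Without shield: q₀ = σΔ(T⁴)/(1/ε₁+1/ε₂−1) with denominator 1.381.
With shield the two gaps are in series; the resistances add: (1/ε₁+1/ε_s−1)+(1/ε_s+1/ε₂−1) = 2.205+2.176 = 4.381.
Heat-flux ratio q₀/q = 4.381/1.381.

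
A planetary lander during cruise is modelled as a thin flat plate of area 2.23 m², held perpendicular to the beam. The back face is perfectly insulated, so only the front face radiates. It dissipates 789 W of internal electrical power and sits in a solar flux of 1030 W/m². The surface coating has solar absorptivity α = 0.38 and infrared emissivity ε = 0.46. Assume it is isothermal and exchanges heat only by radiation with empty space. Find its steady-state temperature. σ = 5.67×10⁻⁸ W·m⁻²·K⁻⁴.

At steady state, absorbed solar power + internal power = radiated power.
Absorbed: α·S·A_cross = 0.38·1030·2.230 = 872.8 W (cross-section A).
Total input = 872.8 + 789 = 1662 W.
Radiated: εσ·A_surf·T⁴ with A_surf = A = 2.230 m².
T⁴ = 1662/(0.46·5.67×10⁻⁸·2.230) = 2.857×10¹⁰ K⁴.

T ≈ 411 K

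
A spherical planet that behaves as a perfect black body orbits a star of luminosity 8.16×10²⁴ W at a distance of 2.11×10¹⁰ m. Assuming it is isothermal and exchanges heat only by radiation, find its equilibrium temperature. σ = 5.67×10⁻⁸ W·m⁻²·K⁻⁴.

T ≈ 283 K

First find the stellar flux at distance d: S = L/(4πd²) = 8.16×10²⁴/(4π·(2.11×10¹⁰)²) = 1459 W/m².
For an isothermal sphere, absorbed (1−a)S·πr² = emitted σ·4πr²·T⁴, so T⁴ = (1−a)S/(4σ).
T⁴ = 1.00·1459/(4·5.67×10⁻⁸) = 6.431×10⁹ K⁴.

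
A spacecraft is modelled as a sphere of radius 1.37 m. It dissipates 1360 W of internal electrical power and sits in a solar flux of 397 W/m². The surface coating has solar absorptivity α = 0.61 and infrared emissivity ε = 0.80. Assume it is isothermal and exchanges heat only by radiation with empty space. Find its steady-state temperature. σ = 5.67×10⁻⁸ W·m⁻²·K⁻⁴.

At steady state, absorbed solar power + internal power = radiated power.
Absorbed: α·S·A_cross = 0.61·397·5.896 = 1428 W (cross-section πr²).
Total input = 1428 + 1360 = 2788 W.
Radiated: εσ·A_surf·T⁴ with A_surf = 4πr² = 23.59 m².
T⁴ = 2788/(0.80·5.67×10⁻⁸·23.59) = 2.606×10⁹ K⁴.

T ≈ 226 K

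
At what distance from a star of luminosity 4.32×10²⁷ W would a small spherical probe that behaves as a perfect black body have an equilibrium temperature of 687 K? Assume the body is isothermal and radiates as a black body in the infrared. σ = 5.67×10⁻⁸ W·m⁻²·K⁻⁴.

d ≈ 8.25×10¹⁰ m

For an isothermal black-emitting sphere, (1−a)S·πr² = σ·4πr²·T⁴ ⇒ S = 4σT⁴/(1−a).
S = 4·5.67×10⁻⁸·(687)⁴/1.00 = 50520 W/m².
Flux falls as S = L/(4πd²), so d = √(L/(4πS)) = √(4.32×10²⁷/(4π·50520)).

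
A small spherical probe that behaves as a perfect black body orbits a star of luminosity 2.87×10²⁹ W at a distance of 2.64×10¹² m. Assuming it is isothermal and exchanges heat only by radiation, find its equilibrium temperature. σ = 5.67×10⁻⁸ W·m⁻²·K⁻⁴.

T ≈ 347 K

First find the stellar flux at distance d: S = L/(4πd²) = 2.87×10²⁹/(4π·(2.64×10¹²)²) = 3277 W/m².
For an isothermal sphere, absorbed (1−a)S·πr² = emitted σ·4πr²·T⁴, so T⁴ = (1−a)S/(4σ).
T⁴ = 1.00·3277/(4·5.67×10⁻⁸) = 1.445×10¹⁰ K⁴.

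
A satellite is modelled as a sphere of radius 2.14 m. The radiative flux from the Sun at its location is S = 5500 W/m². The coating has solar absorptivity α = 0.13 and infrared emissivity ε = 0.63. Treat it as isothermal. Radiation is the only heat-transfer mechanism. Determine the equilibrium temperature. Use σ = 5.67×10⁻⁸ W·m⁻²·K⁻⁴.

T ≈ 266 K

At equilibrium, absorbed power = emitted power.
Absorbing cross-section = πr² = 14.39 m²; emitting surface = 4πr² = 57.55 m² (ratio 4).
αS·A_cross = εσ·A_surf·T⁴  ⇒  T⁴ = αS/(ε·4σ).
T⁴ = 0.130·5500/(0.63·4·5.67×10⁻⁸) = 5.004×10⁹ K⁴.
T = (5.004×10⁹)^(1/4).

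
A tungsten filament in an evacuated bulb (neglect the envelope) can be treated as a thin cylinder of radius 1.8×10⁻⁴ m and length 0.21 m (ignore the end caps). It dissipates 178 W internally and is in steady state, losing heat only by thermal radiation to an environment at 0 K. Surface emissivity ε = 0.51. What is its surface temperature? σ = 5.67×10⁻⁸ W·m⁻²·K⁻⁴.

T ≈ 2260 K

Steady state: internal power = radiated power, P = εσA T⁴.
Radiating area A = 2πrL = 2.375×10⁻⁴ m².
T⁴ = P/(εσA) = 178/(0.51·5.67×10⁻⁸·2.375×10⁻⁴) = 2.592×10¹³ K⁴.
T = (2.592×10¹³)^(1/4).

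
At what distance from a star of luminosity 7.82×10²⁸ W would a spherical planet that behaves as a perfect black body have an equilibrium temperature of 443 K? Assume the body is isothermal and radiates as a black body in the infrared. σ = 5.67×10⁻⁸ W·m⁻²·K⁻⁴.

For an isothermal black-emitting sphere, (1−a)S·πr² = σ·4πr²·T⁴ ⇒ S = 4σT⁴/(1−a).
S = 4·5.67×10⁻⁸·(443)⁴/1.00 = 8735 W/m².
Flux falls as S = L/(4πd²), so d = √(L/(4πS)) = √(7.82×10²⁸/(4π·8735)).

d ≈ 8.44×10¹¹ m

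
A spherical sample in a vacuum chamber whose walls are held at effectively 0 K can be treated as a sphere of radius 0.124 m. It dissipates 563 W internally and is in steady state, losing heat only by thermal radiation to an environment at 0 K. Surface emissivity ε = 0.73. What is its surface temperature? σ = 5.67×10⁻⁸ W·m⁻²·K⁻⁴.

Steady state: internal power = radiated power, P = εσA T⁴.
Radiating area A = 4πr² = 0.1932 m².
T⁴ = P/(εσA) = 563/(0.73·5.67×10⁻⁸·0.1932) = 7.040×10¹⁰ K⁴.
T = (7.040×10¹⁰)^(1/4).

T ≈ 515 K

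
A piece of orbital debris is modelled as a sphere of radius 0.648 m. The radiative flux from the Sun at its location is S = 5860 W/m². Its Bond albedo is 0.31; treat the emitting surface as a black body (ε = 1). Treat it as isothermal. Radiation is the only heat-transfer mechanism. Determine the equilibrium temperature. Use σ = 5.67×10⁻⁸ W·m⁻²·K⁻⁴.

T ≈ 365 K

At equilibrium, absorbed power = emitted power.
Absorbing cross-section = πr² = 1.319 m²; emitting surface = 4πr² = 5.277 m² (ratio 4).
(1−a)S·A_cross = εσ·A_surf·T⁴  ⇒  T⁴ = (1−a)S/(4σ).
T⁴ = 0.690·5860/(4·5.67×10⁻⁸) = 1.783×10¹⁰ K⁴.
T = (1.783×10¹⁰)^(1/4).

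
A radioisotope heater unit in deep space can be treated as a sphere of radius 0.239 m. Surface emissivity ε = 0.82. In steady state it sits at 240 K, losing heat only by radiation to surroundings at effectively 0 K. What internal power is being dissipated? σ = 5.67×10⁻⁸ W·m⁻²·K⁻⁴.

Steady state: P = εσA T⁴.
A = 4πr² = 0.7178 m²; T⁴ = (240)⁴ = 3.318×10⁹ K⁴.
P = 0.82 × 5.67×10⁻⁸ × 0.7178 × 3.318×10⁹.

P ≈ 111 W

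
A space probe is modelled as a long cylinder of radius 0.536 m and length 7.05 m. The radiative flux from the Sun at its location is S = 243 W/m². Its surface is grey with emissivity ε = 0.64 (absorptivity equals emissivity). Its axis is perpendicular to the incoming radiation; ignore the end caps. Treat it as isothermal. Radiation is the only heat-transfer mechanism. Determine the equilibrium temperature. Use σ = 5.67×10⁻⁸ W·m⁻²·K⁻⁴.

At equilibrium, absorbed power = emitted power.
Absorbing cross-section = 2rL = 7.558 m²; emitting surface = 2πrL = 23.74 m² (ratio π).
εS·A_cross = εσ·A_surf·T⁴  ⇒  T⁴ = S/(πσ)   (ε cancels).
T⁴ = 243/(π·5.67×10⁻⁸) = 1.364×10⁹ K⁴.
T = (1.364×10⁹)^(1/4).

T ≈ 192 K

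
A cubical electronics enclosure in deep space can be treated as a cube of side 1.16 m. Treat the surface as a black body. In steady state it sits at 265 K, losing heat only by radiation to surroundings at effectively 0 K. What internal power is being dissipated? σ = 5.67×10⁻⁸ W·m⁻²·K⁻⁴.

P ≈ 2260 W

Steady state: P = εσA T⁴.
A = 6L² = 8.074 m²; T⁴ = (265)⁴ = 4.932×10⁹ K⁴.
P = 1.0 × 5.67×10⁻⁸ × 8.074 × 4.932×10⁹.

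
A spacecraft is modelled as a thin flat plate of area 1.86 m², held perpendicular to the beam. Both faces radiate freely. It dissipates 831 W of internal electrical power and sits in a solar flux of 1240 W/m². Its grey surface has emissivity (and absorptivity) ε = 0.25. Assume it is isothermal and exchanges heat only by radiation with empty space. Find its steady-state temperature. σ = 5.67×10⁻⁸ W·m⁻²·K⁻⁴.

At steady state, absorbed solar power + internal power = radiated power.
Absorbed: α·S·A_cross = 0.25·1240·1.860 = 576.6 W (cross-section A).
Total input = 576.6 + 831 = 1408 W.
Radiated: εσ·A_surf·T⁴ with A_surf = 2A = 3.720 m².
T⁴ = 1408/(0.25·5.67×10⁻⁸·3.720) = 2.669×10¹⁰ K⁴.

T ≈ 404 K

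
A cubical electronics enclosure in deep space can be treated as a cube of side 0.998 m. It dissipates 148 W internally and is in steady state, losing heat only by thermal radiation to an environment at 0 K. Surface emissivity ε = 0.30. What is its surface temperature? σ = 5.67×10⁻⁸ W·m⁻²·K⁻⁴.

Steady state: internal power = radiated power, P = εσA T⁴.
Radiating area A = 6L² = 5.976 m².
T⁴ = P/(εσA) = 148/(0.30·5.67×10⁻⁸·5.976) = 1.456×10⁹ K⁴.
T = (1.456×10⁹)^(1/4).

T ≈ 195 K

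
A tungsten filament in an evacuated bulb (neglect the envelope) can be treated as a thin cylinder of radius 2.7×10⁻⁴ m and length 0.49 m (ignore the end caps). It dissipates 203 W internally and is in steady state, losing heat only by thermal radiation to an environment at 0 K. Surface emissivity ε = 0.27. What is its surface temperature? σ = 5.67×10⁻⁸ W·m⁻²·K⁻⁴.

T ≈ 2000 K

Steady state: internal power = radiated power, P = εσA T⁴.
Radiating area A = 2πrL = 8.313×10⁻⁴ m².
T⁴ = P/(εσA) = 203/(0.27·5.67×10⁻⁸·8.313×10⁻⁴) = 1.595×10¹³ K⁴.
T = (1.595×10¹³)^(1/4).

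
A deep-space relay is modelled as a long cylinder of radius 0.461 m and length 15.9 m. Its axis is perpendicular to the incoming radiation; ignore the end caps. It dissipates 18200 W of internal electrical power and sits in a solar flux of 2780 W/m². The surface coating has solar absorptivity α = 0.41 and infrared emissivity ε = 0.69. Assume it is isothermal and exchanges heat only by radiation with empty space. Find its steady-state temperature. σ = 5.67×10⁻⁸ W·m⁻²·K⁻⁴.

T ≈ 373 K

At steady state, absorbed solar power + internal power = radiated power.
Absorbed: α·S·A_cross = 0.41·2780·14.66 = 16710 W (cross-section 2rL).
Total input = 16710 + 18200 = 34910 W.
Radiated: εσ·A_surf·T⁴ with A_surf = 2πrL = 46.06 m².
T⁴ = 34910/(0.69·5.67×10⁻⁸·46.06) = 1.937×10¹⁰ K⁴.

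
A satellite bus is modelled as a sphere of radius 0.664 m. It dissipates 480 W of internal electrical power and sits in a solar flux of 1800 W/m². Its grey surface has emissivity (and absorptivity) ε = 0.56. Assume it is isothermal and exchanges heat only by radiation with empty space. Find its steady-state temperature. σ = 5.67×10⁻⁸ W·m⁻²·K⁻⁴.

T ≈ 321 K

At steady state, absorbed solar power + internal power = radiated power.
Absorbed: α·S·A_cross = 0.56·1800·1.385 = 1396 W (cross-section πr²).
Total input = 1396 + 480 = 1876 W.
Radiated: εσ·A_surf·T⁴ with A_surf = 4πr² = 5.540 m².
T⁴ = 1876/(0.56·5.67×10⁻⁸·5.540) = 1.067×10¹⁰ K⁴.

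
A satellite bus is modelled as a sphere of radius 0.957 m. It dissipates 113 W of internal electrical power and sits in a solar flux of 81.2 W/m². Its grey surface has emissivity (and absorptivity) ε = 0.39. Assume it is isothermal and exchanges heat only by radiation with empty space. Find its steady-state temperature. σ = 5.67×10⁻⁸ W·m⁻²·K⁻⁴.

T ≈ 168 K

At steady state, absorbed solar power + internal power = radiated power.
Absorbed: α·S·A_cross = 0.39·81.2·2.877 = 91.12 W (cross-section πr²).
Total input = 91.12 + 113 = 204.1 W.
Radiated: εσ·A_surf·T⁴ with A_surf = 4πr² = 11.51 m².
T⁴ = 204.1/(0.39·5.67×10⁻⁸·11.51) = 8.020×10⁸ K⁴.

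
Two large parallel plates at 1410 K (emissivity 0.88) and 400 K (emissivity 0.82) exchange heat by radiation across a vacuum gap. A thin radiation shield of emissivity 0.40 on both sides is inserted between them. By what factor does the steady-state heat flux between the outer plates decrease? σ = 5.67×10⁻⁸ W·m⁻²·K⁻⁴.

factor ≈ 3.95

Without shield: q₀ = σΔ(T⁴)/(1/ε₁+1/ε₂−1) with denominator 1.356.
With shield the two gaps are in series; the resistances add: (1/ε₁+1/ε_s−1)+(1/ε_s+1/ε₂−1) = 2.636+2.720 = 5.356.
Heat-flux ratio q₀/q = 5.356/1.356.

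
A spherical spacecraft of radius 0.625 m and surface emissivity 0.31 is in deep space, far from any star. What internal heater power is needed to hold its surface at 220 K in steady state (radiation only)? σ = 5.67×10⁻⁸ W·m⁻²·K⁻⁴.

P ≈ 202 W

P = εσ·4πr²·T⁴.
4πr² = 4.909 m²; T⁴ = 2.343×10⁹ K⁴.
P = 0.31·5.67×10⁻⁸·4.909·2.343×10⁹.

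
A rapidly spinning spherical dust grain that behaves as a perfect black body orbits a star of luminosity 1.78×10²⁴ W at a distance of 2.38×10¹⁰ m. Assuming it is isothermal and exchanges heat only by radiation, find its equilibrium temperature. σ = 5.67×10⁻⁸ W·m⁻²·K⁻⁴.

T ≈ 182 K

First find the stellar flux at distance d: S = L/(4πd²) = 1.78×10²⁴/(4π·(2.38×10¹⁰)²) = 250.1 W/m².
For an isothermal sphere, absorbed (1−a)S·πr² = emitted σ·4πr²·T⁴, so T⁴ = (1−a)S/(4σ).
T⁴ = 1.00·250.1/(4·5.67×10⁻⁸) = 1.103×10⁹ K⁴.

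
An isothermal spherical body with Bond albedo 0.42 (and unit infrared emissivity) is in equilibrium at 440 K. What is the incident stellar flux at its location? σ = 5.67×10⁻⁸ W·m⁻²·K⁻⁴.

(1−a)S·πr² = σ·4πr²·T⁴ ⇒ S = 4σT⁴/(1−a).
S = 4·5.67×10⁻⁸·3.748×10¹⁰/0.580.

S ≈ 14700 W/m²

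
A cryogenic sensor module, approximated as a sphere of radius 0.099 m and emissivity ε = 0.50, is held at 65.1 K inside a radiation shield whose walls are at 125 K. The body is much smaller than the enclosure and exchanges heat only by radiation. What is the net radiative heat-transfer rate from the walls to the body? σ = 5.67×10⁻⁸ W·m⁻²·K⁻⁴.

For a small grey body in a large enclosure: P_net = εσA(T_body⁴ − T_wall⁴).
A = 4πr² = 0.1232 m²; T_body⁴ − T_wall⁴ = 1.796×10⁷ − 2.441×10⁸ = -2.262×10⁸ K⁴.
|P_net| = 0.50·5.67×10⁻⁸·0.1232·2.262×10⁸.

P_net ≈ 0.790 W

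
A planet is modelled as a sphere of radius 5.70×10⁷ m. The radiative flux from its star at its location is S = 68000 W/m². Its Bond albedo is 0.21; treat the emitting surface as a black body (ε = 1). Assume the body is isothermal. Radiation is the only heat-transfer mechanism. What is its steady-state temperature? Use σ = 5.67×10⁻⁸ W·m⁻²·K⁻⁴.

T ≈ 698 K

At equilibrium, absorbed power = emitted power.
Absorbing cross-section = πr² = 1.021×10¹⁶ m²; emitting surface = 4πr² = 4.083×10¹⁶ m² (ratio 4).
(1−a)S·A_cross = εσ·A_surf·T⁴  ⇒  T⁴ = (1−a)S/(4σ).
T⁴ = 0.790·68000/(4·5.67×10⁻⁸) = 2.369×10¹¹ K⁴.
T = (2.369×10¹¹)^(1/4).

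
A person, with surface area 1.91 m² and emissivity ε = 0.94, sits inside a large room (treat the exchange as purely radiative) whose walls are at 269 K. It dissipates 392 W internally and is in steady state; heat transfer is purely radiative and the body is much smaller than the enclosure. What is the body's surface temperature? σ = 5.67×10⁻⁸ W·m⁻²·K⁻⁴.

T ≈ 309 K

For a small grey body in a large enclosure, net radiated power = εσA(T⁴ − T_w⁴).
Steady state: P = εσA(T⁴ − T_w⁴) with A = 1.91 m².
T⁴ = P/(εσA) + T_w⁴ = 392/(0.94·5.67×10⁻⁸·1.910) + (269)⁴
    = 3.851×10⁹ + 5.236×10⁹ = 9.087×10⁹ K⁴.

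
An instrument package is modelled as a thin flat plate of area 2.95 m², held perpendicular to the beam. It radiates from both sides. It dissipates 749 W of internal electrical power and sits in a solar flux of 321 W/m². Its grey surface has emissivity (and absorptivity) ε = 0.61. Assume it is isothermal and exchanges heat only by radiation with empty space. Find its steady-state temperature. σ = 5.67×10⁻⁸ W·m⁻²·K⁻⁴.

At steady state, absorbed solar power + internal power = radiated power.
Absorbed: α·S·A_cross = 0.61·321·2.950 = 577.6 W (cross-section A).
Total input = 577.6 + 749 = 1327 W.
Radiated: εσ·A_surf·T⁴ with A_surf = 2A = 5.900 m².
T⁴ = 1327/(0.61·5.67×10⁻⁸·5.900) = 6.501×10⁹ K⁴.

T ≈ 284 K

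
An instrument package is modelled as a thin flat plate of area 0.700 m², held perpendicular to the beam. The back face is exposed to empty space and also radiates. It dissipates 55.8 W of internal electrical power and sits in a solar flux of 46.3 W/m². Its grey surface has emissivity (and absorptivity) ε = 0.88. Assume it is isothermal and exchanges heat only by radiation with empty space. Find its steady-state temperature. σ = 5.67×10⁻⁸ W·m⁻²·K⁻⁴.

At steady state, absorbed solar power + internal power = radiated power.
Absorbed: α·S·A_cross = 0.88·46.3·0.7000 = 28.52 W (cross-section A).
Total input = 28.52 + 55.8 = 84.32 W.
Radiated: εσ·A_surf·T⁴ with A_surf = 2A = 1.400 m².
T⁴ = 84.32/(0.88·5.67×10⁻⁸·1.400) = 1.207×10⁹ K⁴.

T ≈ 186 K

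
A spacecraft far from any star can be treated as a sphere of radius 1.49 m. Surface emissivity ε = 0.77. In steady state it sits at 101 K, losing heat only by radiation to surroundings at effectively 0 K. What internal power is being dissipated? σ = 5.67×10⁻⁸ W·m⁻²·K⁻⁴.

Steady state: P = εσA T⁴.
A = 4πr² = 27.90 m²; T⁴ = (101)⁴ = 1.041×10⁸ K⁴.
P = 0.77 × 5.67×10⁻⁸ × 27.90 × 1.041×10⁸.

P ≈ 127 W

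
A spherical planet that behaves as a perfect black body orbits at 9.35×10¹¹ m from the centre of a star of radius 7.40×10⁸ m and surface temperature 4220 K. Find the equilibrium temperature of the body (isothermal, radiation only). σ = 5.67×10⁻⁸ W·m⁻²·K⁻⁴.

T ≈ 83.9 K

The star's surface emits σT_*⁴; at distance d the flux is S = σT_*⁴(R_*/d)².
S = 5.67×10⁻⁸·(4220)⁴·(7.40×10⁸/9.35×10¹¹)² = 11.26 W/m².
For an isothermal sphere T⁴ = (1−a)S/(4σ) = 4.966×10⁷ K⁴.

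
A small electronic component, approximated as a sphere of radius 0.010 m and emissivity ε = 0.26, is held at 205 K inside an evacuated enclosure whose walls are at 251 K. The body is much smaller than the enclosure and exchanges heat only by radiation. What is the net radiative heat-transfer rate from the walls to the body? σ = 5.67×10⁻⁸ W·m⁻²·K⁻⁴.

For a small grey body in a large enclosure: P_net = εσA(T_body⁴ − T_wall⁴).
A = 4πr² = 0.001257 m²; T_body⁴ − T_wall⁴ = 1.766×10⁹ − 3.969×10⁹ = -2.203×10⁹ K⁴.
|P_net| = 0.26·5.67×10⁻⁸·0.001257·2.203×10⁹.

P_net ≈ 0.0408 W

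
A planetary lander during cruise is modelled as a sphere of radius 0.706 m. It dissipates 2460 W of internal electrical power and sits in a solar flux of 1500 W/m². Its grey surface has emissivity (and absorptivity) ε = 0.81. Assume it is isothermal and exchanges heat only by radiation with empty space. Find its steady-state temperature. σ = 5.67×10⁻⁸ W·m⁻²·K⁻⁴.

At steady state, absorbed solar power + internal power = radiated power.
Absorbed: α·S·A_cross = 0.81·1500·1.566 = 1903 W (cross-section πr²).
Total input = 1903 + 2460 = 4363 W.
Radiated: εσ·A_surf·T⁴ with A_surf = 4πr² = 6.264 m².
T⁴ = 4363/(0.81·5.67×10⁻⁸·6.264) = 1.517×10¹⁰ K⁴.

T ≈ 351 K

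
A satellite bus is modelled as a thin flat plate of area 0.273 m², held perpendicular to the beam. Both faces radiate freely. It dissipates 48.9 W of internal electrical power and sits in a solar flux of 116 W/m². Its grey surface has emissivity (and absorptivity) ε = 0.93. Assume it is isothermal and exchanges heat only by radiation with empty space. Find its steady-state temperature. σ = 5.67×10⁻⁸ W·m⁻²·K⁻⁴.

T ≈ 228 K

At steady state, absorbed solar power + internal power = radiated power.
Absorbed: α·S·A_cross = 0.93·116·0.2730 = 29.45 W (cross-section A).
Total input = 29.45 + 48.9 = 78.35 W.
Radiated: εσ·A_surf·T⁴ with A_surf = 2A = 0.5460 m².
T⁴ = 78.35/(0.93·5.67×10⁻⁸·0.5460) = 2.721×10⁹ K⁴.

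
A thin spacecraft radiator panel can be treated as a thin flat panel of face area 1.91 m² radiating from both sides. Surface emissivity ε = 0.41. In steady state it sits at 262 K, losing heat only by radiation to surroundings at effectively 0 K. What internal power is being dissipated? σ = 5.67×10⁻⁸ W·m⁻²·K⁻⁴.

Steady state: P = εσA T⁴.
A = 2·1.91 = 3.820 m²; T⁴ = (262)⁴ = 4.712×10⁹ K⁴.
P = 0.41 × 5.67×10⁻⁸ × 3.820 × 4.712×10⁹.

P ≈ 418 W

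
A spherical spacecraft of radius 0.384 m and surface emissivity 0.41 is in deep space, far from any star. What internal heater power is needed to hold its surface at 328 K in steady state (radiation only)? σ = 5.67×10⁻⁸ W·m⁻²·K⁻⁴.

P ≈ 499 W

P = εσ·4πr²·T⁴.
4πr² = 1.853 m²; T⁴ = 1.157×10¹⁰ K⁴.
P = 0.41·5.67×10⁻⁸·1.853·1.157×10¹⁰.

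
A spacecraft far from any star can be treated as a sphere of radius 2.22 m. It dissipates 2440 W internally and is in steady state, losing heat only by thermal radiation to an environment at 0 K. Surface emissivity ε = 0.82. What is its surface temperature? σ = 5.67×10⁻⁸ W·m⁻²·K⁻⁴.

T ≈ 171 K

Steady state: internal power = radiated power, P = εσA T⁴.
Radiating area A = 4πr² = 61.93 m².
T⁴ = P/(εσA) = 2440/(0.82·5.67×10⁻⁸·61.93) = 8.474×10⁸ K⁴.
T = (8.474×10⁸)^(1/4).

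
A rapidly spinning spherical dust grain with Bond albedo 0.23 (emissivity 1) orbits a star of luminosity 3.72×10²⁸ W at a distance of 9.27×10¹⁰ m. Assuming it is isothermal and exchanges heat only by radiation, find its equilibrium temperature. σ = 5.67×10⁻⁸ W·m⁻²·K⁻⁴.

First find the stellar flux at distance d: S = L/(4πd²) = 3.72×10²⁸/(4π·(9.27×10¹⁰)²) = 3.445×10⁵ W/m².
For an isothermal sphere, absorbed (1−a)S·πr² = emitted σ·4πr²·T⁴, so T⁴ = (1−a)S/(4σ).
T⁴ = 0.770·3.445×10⁵/(4·5.67×10⁻⁸) = 1.170×10¹² K⁴.

T ≈ 1040 K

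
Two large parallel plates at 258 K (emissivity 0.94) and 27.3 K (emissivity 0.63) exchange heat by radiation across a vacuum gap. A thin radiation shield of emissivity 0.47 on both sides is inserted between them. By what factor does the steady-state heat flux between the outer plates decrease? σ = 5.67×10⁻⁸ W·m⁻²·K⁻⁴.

factor ≈ 2.97

Without shield: q₀ = σΔ(T⁴)/(1/ε₁+1/ε₂−1) with denominator 1.651.
With shield the two gaps are in series; the resistances add: (1/ε₁+1/ε_s−1)+(1/ε_s+1/ε₂−1) = 2.191+2.715 = 4.906.
Heat-flux ratio q₀/q = 4.906/1.651.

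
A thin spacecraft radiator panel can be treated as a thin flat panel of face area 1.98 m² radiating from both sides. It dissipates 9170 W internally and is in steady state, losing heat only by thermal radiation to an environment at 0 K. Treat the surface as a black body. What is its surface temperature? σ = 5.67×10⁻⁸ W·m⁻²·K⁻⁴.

T ≈ 450 K

Steady state: internal power = radiated power, P = εσA T⁴.
Radiating area A = 2·1.98 = 3.960 m².
T⁴ = P/(εσA) = 9170/(1.0·5.67×10⁻⁸·3.960) = 4.084×10¹⁰ K⁴.
T = (4.084×10¹⁰)^(1/4).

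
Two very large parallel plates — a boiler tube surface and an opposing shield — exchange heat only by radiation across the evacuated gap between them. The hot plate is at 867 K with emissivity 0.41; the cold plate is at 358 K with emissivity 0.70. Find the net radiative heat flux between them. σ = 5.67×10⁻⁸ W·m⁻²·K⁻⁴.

For two infinite grey parallel plates, q = σ(T₁⁴ − T₂⁴)/(1/ε₁ + 1/ε₂ − 1).
T₁⁴ − T₂⁴ = 5.650×10¹¹ − 1.643×10¹⁰ = 5.486×10¹¹ K⁴.
1/ε₁ + 1/ε₂ − 1 = 2.439 + 1.429 − 1 = 2.868.
q = 5.67×10⁻⁸ × 5.486×10¹¹ / 2.868.

q ≈ 10800 W/m²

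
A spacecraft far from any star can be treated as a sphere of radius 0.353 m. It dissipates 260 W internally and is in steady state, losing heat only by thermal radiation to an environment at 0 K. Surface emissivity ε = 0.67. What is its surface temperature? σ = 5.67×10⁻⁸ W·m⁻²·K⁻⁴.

Steady state: internal power = radiated power, P = εσA T⁴.
Radiating area A = 4πr² = 1.566 m².
T⁴ = P/(εσA) = 260/(0.67·5.67×10⁻⁸·1.566) = 4.371×10⁹ K⁴.
T = (4.371×10⁹)^(1/4).

T ≈ 257 K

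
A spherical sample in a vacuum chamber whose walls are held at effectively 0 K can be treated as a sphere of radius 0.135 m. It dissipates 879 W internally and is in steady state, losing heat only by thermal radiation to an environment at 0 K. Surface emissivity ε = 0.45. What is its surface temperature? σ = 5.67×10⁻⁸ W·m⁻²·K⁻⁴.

T ≈ 623 K

Steady state: internal power = radiated power, P = εσA T⁴.
Radiating area A = 4πr² = 0.2290 m².
T⁴ = P/(εσA) = 879/(0.45·5.67×10⁻⁸·0.2290) = 1.504×10¹¹ K⁴.
T = (1.504×10¹¹)^(1/4).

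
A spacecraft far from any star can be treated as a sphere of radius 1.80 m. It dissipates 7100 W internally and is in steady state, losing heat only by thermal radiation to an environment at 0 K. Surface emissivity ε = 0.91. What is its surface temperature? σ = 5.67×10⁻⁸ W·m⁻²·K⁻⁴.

T ≈ 241 K

Steady state: internal power = radiated power, P = εσA T⁴.
Radiating area A = 4πr² = 40.72 m².
T⁴ = P/(εσA) = 7100/(0.91·5.67×10⁻⁸·40.72) = 3.380×10⁹ K⁴.
T = (3.380×10⁹)^(1/4).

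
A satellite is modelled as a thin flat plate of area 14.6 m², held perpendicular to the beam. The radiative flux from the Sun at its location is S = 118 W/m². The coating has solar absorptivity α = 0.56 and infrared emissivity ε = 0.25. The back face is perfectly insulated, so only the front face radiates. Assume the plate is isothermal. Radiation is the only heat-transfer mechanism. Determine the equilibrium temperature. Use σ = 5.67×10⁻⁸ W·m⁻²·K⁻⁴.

T ≈ 261 K

At equilibrium, absorbed power = emitted power.
Absorbing cross-section = A = 14.60 m²; emitting surface = A = 14.60 m² (ratio 1).
αS·A_cross = εσ·A_surf·T⁴  ⇒  T⁴ = αS/(ε·1σ).
T⁴ = 0.560·118/(0.25·1·5.67×10⁻⁸) = 4.662×10⁹ K⁴.
T = (4.662×10⁹)^(1/4).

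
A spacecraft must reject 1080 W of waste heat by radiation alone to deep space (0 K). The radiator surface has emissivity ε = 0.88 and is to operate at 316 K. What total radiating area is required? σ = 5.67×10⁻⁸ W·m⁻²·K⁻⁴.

P = εσA T⁴ ⇒ A = P/(εσT⁴).
T⁴ = 9.971×10⁹ K⁴.
A = 1080/(0.88 × 5.67×10⁻⁸ × 9.971×10⁹).

A ≈ 2.17 m²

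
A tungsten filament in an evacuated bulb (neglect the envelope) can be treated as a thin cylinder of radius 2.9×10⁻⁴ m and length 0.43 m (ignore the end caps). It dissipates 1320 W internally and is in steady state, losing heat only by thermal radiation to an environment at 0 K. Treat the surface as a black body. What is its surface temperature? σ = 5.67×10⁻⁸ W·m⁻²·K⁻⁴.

T ≈ 2330 K

Steady state: internal power = radiated power, P = εσA T⁴.
Radiating area A = 2πrL = 7.835×10⁻⁴ m².
T⁴ = P/(εσA) = 1320/(1.0·5.67×10⁻⁸·7.835×10⁻⁴) = 2.971×10¹³ K⁴.
T = (2.971×10¹³)^(1/4).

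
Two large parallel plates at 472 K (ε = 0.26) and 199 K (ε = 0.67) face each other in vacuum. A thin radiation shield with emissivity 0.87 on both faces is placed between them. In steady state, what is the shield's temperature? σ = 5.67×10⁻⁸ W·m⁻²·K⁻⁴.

T_s ≈ 353 K

In steady state the net flux on the hot side equals that on the cold side.
σ(T₁⁴−T_s⁴)/D₁ = σ(T_s⁴−T₂⁴)/D₂, with D₁ = 1/ε₁+1/ε_s−1 = 3.996, D₂ = 1/ε_s+1/ε₂−1 = 1.642.
Solve for T_s⁴: T_s⁴ = (D₂·T₁⁴ + D₁·T₂⁴)/(D₁+D₂) = 1.557×10¹⁰ K⁴.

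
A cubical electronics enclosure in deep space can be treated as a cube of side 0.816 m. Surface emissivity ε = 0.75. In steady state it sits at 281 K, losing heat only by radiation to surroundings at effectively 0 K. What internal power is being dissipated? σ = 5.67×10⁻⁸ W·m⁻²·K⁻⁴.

Steady state: P = εσA T⁴.
A = 6L² = 3.995 m²; T⁴ = (281)⁴ = 6.235×10⁹ K⁴.
P = 0.75 × 5.67×10⁻⁸ × 3.995 × 6.235×10⁹.

P ≈ 1060 W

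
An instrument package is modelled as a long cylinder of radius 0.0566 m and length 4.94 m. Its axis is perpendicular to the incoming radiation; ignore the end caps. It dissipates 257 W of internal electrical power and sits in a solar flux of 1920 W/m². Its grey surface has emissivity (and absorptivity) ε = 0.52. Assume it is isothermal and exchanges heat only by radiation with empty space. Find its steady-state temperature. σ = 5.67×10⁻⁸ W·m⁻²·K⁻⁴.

T ≈ 354 K

At steady state, absorbed solar power + internal power = radiated power.
Absorbed: α·S·A_cross = 0.52·1920·0.5592 = 558.3 W (cross-section 2rL).
Total input = 558.3 + 257 = 815.3 W.
Radiated: εσ·A_surf·T⁴ with A_surf = 2πrL = 1.757 m².
T⁴ = 815.3/(0.52·5.67×10⁻⁸·1.757) = 1.574×10¹⁰ K⁴.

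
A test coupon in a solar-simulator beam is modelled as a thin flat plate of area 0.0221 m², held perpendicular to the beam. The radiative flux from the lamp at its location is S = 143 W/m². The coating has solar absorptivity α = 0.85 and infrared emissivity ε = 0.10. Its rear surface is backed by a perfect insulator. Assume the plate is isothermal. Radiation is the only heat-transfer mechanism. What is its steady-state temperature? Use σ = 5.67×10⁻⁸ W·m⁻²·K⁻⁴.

T ≈ 383 K

At equilibrium, absorbed power = emitted power.
Absorbing cross-section = A = 0.02210 m²; emitting surface = A = 0.02210 m² (ratio 1).
αS·A_cross = εσ·A_surf·T⁴  ⇒  T⁴ = αS/(ε·1σ).
T⁴ = 0.850·143/(0.10·1·5.67×10⁻⁸) = 2.144×10¹⁰ K⁴.
T = (2.144×10¹⁰)^(1/4).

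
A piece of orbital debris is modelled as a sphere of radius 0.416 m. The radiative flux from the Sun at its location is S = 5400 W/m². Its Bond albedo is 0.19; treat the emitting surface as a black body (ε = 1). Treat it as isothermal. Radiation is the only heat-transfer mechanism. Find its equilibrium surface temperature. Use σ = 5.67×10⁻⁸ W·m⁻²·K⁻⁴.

At equilibrium, absorbed power = emitted power.
Absorbing cross-section = πr² = 0.5437 m²; emitting surface = 4πr² = 2.175 m² (ratio 4).
(1−a)S·A_cross = εσ·A_surf·T⁴  ⇒  T⁴ = (1−a)S/(4σ).
T⁴ = 0.810·5400/(4·5.67×10⁻⁸) = 1.929×10¹⁰ K⁴.
T = (1.929×10¹⁰)^(1/4).

T ≈ 373 K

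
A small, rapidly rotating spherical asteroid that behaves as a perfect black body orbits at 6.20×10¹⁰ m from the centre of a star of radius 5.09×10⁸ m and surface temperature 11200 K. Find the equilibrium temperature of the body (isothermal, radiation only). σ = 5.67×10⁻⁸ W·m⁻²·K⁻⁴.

T ≈ 718 K

The star's surface emits σT_*⁴; at distance d the flux is S = σT_*⁴(R_*/d)².
S = 5.67×10⁻⁸·(11200)⁴·(5.09×10⁸/6.20×10¹⁰)² = 60130 W/m².
For an isothermal sphere T⁴ = (1−a)S/(4σ) = 2.651×10¹¹ K⁴.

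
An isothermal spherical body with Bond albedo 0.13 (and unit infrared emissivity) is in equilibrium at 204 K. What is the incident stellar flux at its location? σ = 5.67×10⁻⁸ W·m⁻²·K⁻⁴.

(1−a)S·πr² = σ·4πr²·T⁴ ⇒ S = 4σT⁴/(1−a).
S = 4·5.67×10⁻⁸·1.732×10⁹/0.870.

S ≈ 451 W/m²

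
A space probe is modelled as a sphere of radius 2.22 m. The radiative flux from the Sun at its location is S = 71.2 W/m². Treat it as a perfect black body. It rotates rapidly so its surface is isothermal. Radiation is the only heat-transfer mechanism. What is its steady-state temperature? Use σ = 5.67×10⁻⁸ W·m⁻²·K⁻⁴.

At equilibrium, absorbed power = emitted power.
Absorbing cross-section = πr² = 15.48 m²; emitting surface = 4πr² = 61.93 m² (ratio 4).
S·A_cross = εσ·A_surf·T⁴  ⇒  T⁴ = S/(4σ).
T⁴ = 1.00·71.2/(4·5.67×10⁻⁸) = 3.139×10⁸ K⁴.
T = (3.139×10⁸)^(1/4).

T ≈ 133 K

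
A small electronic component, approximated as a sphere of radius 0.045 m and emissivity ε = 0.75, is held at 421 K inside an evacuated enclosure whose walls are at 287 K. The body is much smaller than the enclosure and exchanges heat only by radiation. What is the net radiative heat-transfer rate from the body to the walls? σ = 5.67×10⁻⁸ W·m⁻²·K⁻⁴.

P_net ≈ 26.7 W

For a small grey body in a large enclosure: P_net = εσA(T_body⁴ − T_wall⁴).
A = 4πr² = 0.02545 m²; T_body⁴ − T_wall⁴ = 3.141×10¹⁰ − 6.785×10⁹ = 2.463×10¹⁰ K⁴.
|P_net| = 0.75·5.67×10⁻⁸·0.02545·2.463×10¹⁰.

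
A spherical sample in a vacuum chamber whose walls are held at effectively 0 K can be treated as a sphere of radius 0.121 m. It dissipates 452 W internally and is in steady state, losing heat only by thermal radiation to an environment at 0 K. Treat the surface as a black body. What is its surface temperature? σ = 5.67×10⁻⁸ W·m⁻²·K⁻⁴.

Steady state: internal power = radiated power, P = εσA T⁴.
Radiating area A = 4πr² = 0.1840 m².
T⁴ = P/(εσA) = 452/(1.0·5.67×10⁻⁸·0.1840) = 4.333×10¹⁰ K⁴.
T = (4.333×10¹⁰)^(1/4).

T ≈ 456 K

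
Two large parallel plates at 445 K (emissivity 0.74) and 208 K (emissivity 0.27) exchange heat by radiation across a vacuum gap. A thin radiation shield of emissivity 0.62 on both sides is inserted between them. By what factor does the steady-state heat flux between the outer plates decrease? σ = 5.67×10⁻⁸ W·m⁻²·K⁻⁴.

Without shield: q₀ = σΔ(T⁴)/(1/ε₁+1/ε₂−1) with denominator 4.055.
With shield the two gaps are in series; the resistances add: (1/ε₁+1/ε_s−1)+(1/ε_s+1/ε₂−1) = 1.964+4.317 = 6.281.
Heat-flux ratio q₀/q = 6.281/4.055.

factor ≈ 1.55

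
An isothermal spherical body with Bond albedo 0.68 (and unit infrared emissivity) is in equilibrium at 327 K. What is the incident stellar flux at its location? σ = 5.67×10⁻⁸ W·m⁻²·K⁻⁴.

S ≈ 8100 W/m²

(1−a)S·πr² = σ·4πr²·T⁴ ⇒ S = 4σT⁴/(1−a).
S = 4·5.67×10⁻⁸·1.143×10¹⁰/0.320.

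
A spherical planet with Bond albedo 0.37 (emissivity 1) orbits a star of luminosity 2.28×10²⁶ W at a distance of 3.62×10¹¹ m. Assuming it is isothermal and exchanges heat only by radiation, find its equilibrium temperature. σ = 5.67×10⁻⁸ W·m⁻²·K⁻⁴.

T ≈ 140 K

First find the stellar flux at distance d: S = L/(4πd²) = 2.28×10²⁶/(4π·(3.62×10¹¹)²) = 138.5 W/m².
For an isothermal sphere, absorbed (1−a)S·πr² = emitted σ·4πr²·T⁴, so T⁴ = (1−a)S/(4σ).
T⁴ = 0.630·138.5/(4·5.67×10⁻⁸) = 3.846×10⁸ K⁴.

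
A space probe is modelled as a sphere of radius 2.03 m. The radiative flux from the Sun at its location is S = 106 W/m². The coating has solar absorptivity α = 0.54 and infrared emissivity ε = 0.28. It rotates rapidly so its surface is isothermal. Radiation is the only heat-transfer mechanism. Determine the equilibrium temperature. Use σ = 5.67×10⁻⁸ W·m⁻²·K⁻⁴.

T ≈ 173 K

At equilibrium, absorbed power = emitted power.
Absorbing cross-section = πr² = 12.95 m²; emitting surface = 4πr² = 51.78 m² (ratio 4).
αS·A_cross = εσ·A_surf·T⁴  ⇒  T⁴ = αS/(ε·4σ).
T⁴ = 0.540·106/(0.28·4·5.67×10⁻⁸) = 9.014×10⁸ K⁴.
T = (9.014×10⁸)^(1/4).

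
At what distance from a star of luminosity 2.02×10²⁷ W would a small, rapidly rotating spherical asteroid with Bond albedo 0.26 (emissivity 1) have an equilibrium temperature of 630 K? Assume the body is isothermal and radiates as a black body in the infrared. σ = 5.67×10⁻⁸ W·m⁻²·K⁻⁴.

d ≈ 5.77×10¹⁰ m

For an isothermal black-emitting sphere, (1−a)S·πr² = σ·4πr²·T⁴ ⇒ S = 4σT⁴/(1−a).
S = 4·5.67×10⁻⁸·(630)⁴/0.740 = 48280 W/m².
Flux falls as S = L/(4πd²), so d = √(L/(4πS)) = √(2.02×10²⁷/(4π·48280)).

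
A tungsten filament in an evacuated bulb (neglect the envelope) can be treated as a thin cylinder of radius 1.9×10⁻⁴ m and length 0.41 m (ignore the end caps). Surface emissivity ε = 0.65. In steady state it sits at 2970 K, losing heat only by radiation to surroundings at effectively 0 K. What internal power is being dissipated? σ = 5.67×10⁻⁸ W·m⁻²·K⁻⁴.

P ≈ 1400 W

Steady state: P = εσA T⁴.
A = 2πrL = 4.895×10⁻⁴ m²; T⁴ = (2970)⁴ = 7.781×10¹³ K⁴.
P = 0.65 × 5.67×10⁻⁸ × 4.895×10⁻⁴ × 7.781×10¹³.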